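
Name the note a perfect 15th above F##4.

F##6

The letter stays F (same as the start), shifted two octaves up.
Moving 24 semitones up from F##4 (the size of a perfect fifteenth) reaches F##6.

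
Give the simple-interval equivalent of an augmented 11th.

Each octave removed subtracts seven from the number: 11 − 7 = 4.
So an augmented eleventh is an octave plus an augmented fourth. The quality is unchanged.

augmented 4th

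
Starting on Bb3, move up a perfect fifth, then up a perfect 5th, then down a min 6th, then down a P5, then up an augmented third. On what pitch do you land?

C##4

A perfect fifth up from Bb3 is F4.
Up a perfect fifth from F4: C5 (7 semitones up).
Down a minor sixth from C5: E4 (8 semitones down).
E4 down a perfect fifth → A3 (7 semitones).
An augmented third up from A3 is C##4.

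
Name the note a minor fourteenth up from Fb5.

Seven letters up from F (plus an octave) reaches E.
Moving 22 semitones up from Fb5 (the size of a minor fourteenth) reaches Ebb7.

Ebb7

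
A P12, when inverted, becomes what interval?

First reduce the compound perfect twelfth to its simple form, a perfect fifth.
The rule of nine gives the new number: 9 − 5 = 4, so a fifth becomes a fourth.
And perfect stays perfect under inversion, so we get a perfect fourth.

perfect 4th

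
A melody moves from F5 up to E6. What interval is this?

F to E spans seven letter names (F-G-A-B-C-D-E) — that makes it a seventh of some quality.
The major seventh spans 11 semitones, and F5 to E6 is exactly 11 semitones — so this is a major seventh.

M7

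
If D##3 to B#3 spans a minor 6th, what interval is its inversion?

Interval numbers invert to sum to nine: 6 + 3 = 9, so a sixth inverts to a third.
The quality also flips — minor becomes major — giving a major third.

major third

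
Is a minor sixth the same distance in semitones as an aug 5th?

A minor sixth = 8 semitones = an augmented fifth; enharmonically equal.

Yes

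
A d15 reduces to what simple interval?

d8

Take out an octave (7 from the number): 15 − 7 = 8.
So a diminished fifteenth is an octave plus a diminished octave. The quality is unchanged.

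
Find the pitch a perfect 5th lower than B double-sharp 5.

Counting five letter names down from B lands on E.
A perfect fifth spans 7 semitones, so from B##5 the target pitch is E##5.

E double-sharp 5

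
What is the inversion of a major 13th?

First reduce the compound major thirteenth to its simple form, a major sixth.
Interval numbers invert to sum to nine: 6 + 3 = 9, so a sixth inverts to a third.
Quality inverts too: major becomes minor. That makes the inversion a minor third.

minor third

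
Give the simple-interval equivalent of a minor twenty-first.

Take out 2 octaves (14 from the number): 21 − 14 = 7.
Quality carries through unchanged, so the simple form is a minor seventh.

minor 7th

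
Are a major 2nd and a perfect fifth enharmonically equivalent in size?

A major second spans 2 semitones; a perfect fifth spans 7 semitones. They differ by 5.

No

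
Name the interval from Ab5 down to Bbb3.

Descending from Ab5 to Bbb3 is the same interval as ascending Bbb3 to Ab5.
B to A spans seven letter names (B-C-D-E-F-G-A), plus an octave, so the interval is some kind of fourteenth.
The major fourteenth spans 23 semitones, and Bbb3 to Ab5 is exactly 23 semitones — so this is a major fourteenth.
(Equivalently, a compound major seventh: a major seventh plus an octave.)

major fourteenth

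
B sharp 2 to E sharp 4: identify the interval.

B to E spans four letter names (B-C-D-E), plus an octave: an eleventh.
Counting semitones, B#2→E#4 is 17, which is the perfect eleventh.
(Equivalently, a compound perfect fourth: a perfect fourth plus an octave.)

perfect eleventh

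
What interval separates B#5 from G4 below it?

Descending from B#5 to G4 is the same interval as ascending G4 to B#5.
G to B spans three letter names (G-A-B), plus an octave: a tenth.
The major tenth is 16 semitones; here we have 17, one semitone wider: augmented.
(Equivalently, a compound augmented third: an augmented third plus an octave.)

augmented tenth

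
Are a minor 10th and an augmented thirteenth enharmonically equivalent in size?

A minor tenth is 15 semitones but an augmented thirteenth is 22 semitones — different sizes.

No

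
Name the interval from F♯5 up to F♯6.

P8

F to F is the same letter name, plus an octave — that makes it an octave of some quality.
F#5 to F#6 is 12 semitones, matching the perfect octave exactly, so the quality is perfect.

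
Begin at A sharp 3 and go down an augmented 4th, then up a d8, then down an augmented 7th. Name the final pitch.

F double-flat 3

Down an augmented fourth from A#3: E3 (6 semitones down).
Up a diminished octave from E3: Eb4 (11 semitones up).
Down an augmented seventh from Eb4: Fbb3 (12 semitones down).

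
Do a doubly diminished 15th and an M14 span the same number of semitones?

A doubly diminished fifteenth is 22 semitones but a major fourteenth is 23 semitones — different sizes.

No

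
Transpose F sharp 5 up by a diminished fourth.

B flat 5

Counting four letter names up from F lands on B.
Moving 4 semitones up from F#5 (the size of a diminished fourth) reaches Bb5.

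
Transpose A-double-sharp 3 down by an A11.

Four letters down from A (plus an octave) reaches E.
An augmented eleventh spans 18 semitones, so from A##3 the target pitch is E#2.

E-sharp 2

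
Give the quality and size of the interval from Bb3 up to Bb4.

B to B is the same letter name, plus an octave: an octave.
The perfect octave spans 12 semitones, and Bb3 to Bb4 is exactly 12 semitones — so this is a perfect octave.

P8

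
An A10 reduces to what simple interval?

Subtracting seven from the interval number removes an octave: 10 − 7 = 3.
So an augmented tenth is an octave plus an augmented third. The quality is unchanged.

A3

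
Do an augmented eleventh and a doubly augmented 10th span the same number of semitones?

Yes

An augmented eleventh = 18 semitones = a doubly augmented tenth; enharmonically equal.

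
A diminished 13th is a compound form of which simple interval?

diminished sixth

Subtracting seven from the interval number removes an octave: 13 − 7 = 6.
Quality carries through unchanged, so the simple form is a diminished sixth.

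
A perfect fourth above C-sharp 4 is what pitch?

The fourth takes the letter from C up to F.
Moving 5 semitones up from C#4 (the size of a perfect fourth) reaches F#4.

F-sharp 4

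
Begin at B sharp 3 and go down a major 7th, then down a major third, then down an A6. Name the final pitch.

B#3 down a major seventh → C#3 (11 semitones).
Down a major third from C#3: A2 (4 semitones down).
A2 down an augmented sixth → Cb2 (10 semitones).

C flat 2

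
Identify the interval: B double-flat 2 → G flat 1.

Descending from Bbb2 to Gb1 is the same interval as ascending Gb1 to Bbb2.
G to B spans three letter names (G-A-B), plus an octave, so the interval is some kind of tenth.
Gb1 to Bbb2 is 15 semitones, a half step short of the major tenth (16), so this is minor.
(Equivalently, a compound minor third: a minor third plus an octave.)

minor 10th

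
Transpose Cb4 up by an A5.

The fifth takes the letter from C up to G.
Moving 8 semitones up from Cb4 (the size of an augmented fifth) reaches G4.

G4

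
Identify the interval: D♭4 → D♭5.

perfect 8th

D to D is the same letter name, plus an octave: an octave.
The perfect octave spans 12 semitones, and Db4 to Db5 is exactly 12 semitones — so this is a perfect octave.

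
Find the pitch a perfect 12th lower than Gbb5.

The twelfth's letter: G down five letter names plus an octave → C.
Moving 19 semitones down from Gbb5 (the size of a perfect twelfth) reaches Cbb4.

Cbb4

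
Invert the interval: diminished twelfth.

A4

First reduce the compound diminished twelfth to its simple form, a diminished fifth.
The rule of nine gives the new number: 9 − 5 = 4, so a fifth becomes a fourth.
Quality inverts too: diminished becomes augmented. That makes the inversion an augmented fourth.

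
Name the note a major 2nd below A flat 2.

G flat 2

Counting two letter names down from A lands on G.
A major second is 2 semitones; 2 semitones down from Ab2 gives Gb2.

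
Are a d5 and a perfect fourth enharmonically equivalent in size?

No

A diminished fifth is 6 semitones but a perfect fourth is 5 semitones — different sizes.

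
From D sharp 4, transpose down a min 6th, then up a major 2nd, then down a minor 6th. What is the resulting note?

B double-sharp 2

D#4 down a minor sixth → F##3 (8 semitones).
F##3 up a major second → G##3 (2 semitones).
A minor sixth down from G##3 is B##2.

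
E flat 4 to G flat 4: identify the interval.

minor 3rd

E to G spans three letter names (E-F-G), so the interval is some kind of third.
A major third would be 4 semitones, but Eb4 to Gb4 is 3 — one semitone narrower, making it a minor third.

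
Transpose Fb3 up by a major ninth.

Gb4

Two letters up from F (plus an octave) reaches G.
A major ninth spans 14 semitones, so from Fb3 the target pitch is Gb4.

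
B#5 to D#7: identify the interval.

B to D spans three letter names (B-C-D), plus an octave: a tenth.
A major tenth would be 16 semitones, but B#5 to D#7 is 15 — one semitone narrower, making it a minor tenth.
(Equivalently, a compound minor third: a minor third plus an octave.)

m10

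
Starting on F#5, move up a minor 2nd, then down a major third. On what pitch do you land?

Eb5

F#5 up a minor second → G5 (1 semitone).
A major third down from G5 is Eb5.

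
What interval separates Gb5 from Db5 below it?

Descending from Gb5 to Db5 is the same interval as ascending Db5 to Gb5.
D to G spans four letter names (D-E-F-G) — that makes it a fourth of some quality.
The perfect fourth spans 5 semitones, and Db5 to Gb5 is exactly 5 semitones — so this is a perfect fourth.

perfect fourth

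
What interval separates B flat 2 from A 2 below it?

m2

Descending from Bb2 to A2 is the same interval as ascending A2 to Bb2.
A to B spans two letter names (A-B): a second.
A major second would be 2 semitones, but A2 to Bb2 is 1 — one semitone narrower, making it a minor second.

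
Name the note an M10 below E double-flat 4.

C double-flat 3

The tenth's letter: E down three letter names plus an octave → C.
A major tenth spans 16 semitones, so from Ebb4 the target pitch is Cbb3.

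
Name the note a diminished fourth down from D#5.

Four letter names down from D: A.
A diminished fourth is 4 semitones; 4 semitones down from D#5 gives A##4.

A##4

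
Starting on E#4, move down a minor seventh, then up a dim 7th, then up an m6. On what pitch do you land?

Down a minor seventh from E#4: F##3 (10 semitones down).
A diminished seventh up from F##3 is E4.
E4 up a minor sixth → C5 (8 semitones).

C5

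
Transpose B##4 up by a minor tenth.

D##6

Three letters up from B (plus an octave) reaches D.
A minor tenth spans 15 semitones, so from B##4 the target pitch is D##6.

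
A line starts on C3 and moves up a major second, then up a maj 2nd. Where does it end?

C3 up a major second → D3 (2 semitones).
Up a major second from D3: E3 (2 semitones up).

E3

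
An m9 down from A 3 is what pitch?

G-sharp 2

Two letters down from A (plus an octave) reaches G.
A minor ninth is 13 semitones; 13 semitones down from A3 gives G#2.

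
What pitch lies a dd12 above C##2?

Five letters up from C (plus an octave) reaches G.
A doubly diminished twelfth spans 17 semitones, so from C##2 the target pitch is G3.

G3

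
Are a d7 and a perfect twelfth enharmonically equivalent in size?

No

9 semitones (diminished seventh) vs 19 semitones (perfect twelfth): not equal.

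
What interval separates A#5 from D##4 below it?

diminished 12th

Descending from A#5 to D##4 is the same interval as ascending D##4 to A#5.
D to A spans five letter names (D-E-F-G-A), plus an octave — that makes it a twelfth of some quality.
A perfect twelfth would be 19 semitones; D##4 to A#5 is 18, one semitone narrower, so the interval is diminished.
(Equivalently, a compound diminished fifth: a diminished fifth plus an octave.)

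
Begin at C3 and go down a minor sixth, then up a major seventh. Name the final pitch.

Down a minor sixth from C3: E2 (8 semitones down).
A major seventh up from E2 is D#3.

D#3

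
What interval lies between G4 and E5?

G to E spans six letter names (G-A-B-C-D-E), so the interval is some kind of sixth.
G4 to E5 is 9 semitones, matching the major sixth exactly, so the quality is major.

major sixth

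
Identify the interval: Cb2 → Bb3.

C to B spans seven letter names (C-D-E-F-G-A-B), plus an octave — that makes it a fourteenth of some quality.
Cb2 to Bb3 is 23 semitones, matching the major fourteenth exactly, so the quality is major.
(Equivalently, a compound major seventh: a major seventh plus an octave.)

major fourteenth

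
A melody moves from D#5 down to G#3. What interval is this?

Descending from D#5 to G#3 is the same interval as ascending G#3 to D#5.
G to D spans five letter names (G-A-B-C-D), plus an octave — that makes it a twelfth of some quality.
G#3 to D#5 is 19 semitones, matching the perfect twelfth exactly, so the quality is perfect.
(Equivalently, a compound perfect fifth: a perfect fifth plus an octave.)

P12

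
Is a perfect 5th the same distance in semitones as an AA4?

Yes

A perfect fifth = 7 semitones = a doubly augmented fourth; enharmonically equal.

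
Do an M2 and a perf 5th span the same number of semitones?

No

2 semitones (major second) vs 7 semitones (perfect fifth): not equal.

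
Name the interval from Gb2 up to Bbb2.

G to B spans three letter names (G-A-B): a third.
Gb2 to Bbb2 is 3 semitones, a half step short of the major third (4), so this is minor.

m3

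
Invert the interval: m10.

major 6th

First reduce the compound minor tenth to its simple form, a minor third.
The rule of nine gives the new number: 9 − 3 = 6, so a third becomes a sixth.
And minor becomes major under inversion, so we get a major sixth.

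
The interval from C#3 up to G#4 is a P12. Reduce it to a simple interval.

perfect fifth

Take out an octave (7 from the number): 12 − 7 = 5.
That makes a perfect twelfth a compound perfect fifth — an octave plus a perfect fifth.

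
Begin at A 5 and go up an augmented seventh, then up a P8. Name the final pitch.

An augmented seventh up from A5 is G##6.
G##6 up a perfect octave → G##7 (12 semitones).

G double-sharp 7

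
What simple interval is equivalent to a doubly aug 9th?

AA2

Take out an octave (7 from the number): 9 − 7 = 2.
That makes a doubly augmented ninth a compound doubly augmented second — an octave plus a doubly augmented second.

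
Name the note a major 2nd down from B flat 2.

A flat 2

Two letter names down from B: A.
A major second is 2 semitones; 2 semitones down from Bb2 gives Ab2.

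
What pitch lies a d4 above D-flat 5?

Counting four letter names up from D lands on G.
A diminished fourth is 4 semitones; 4 semitones up from Db5 gives Gbb5.

G-double-flat 5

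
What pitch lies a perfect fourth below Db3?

Ab2

Four letter names down from D: A.
Moving 5 semitones down from Db3 (the size of a perfect fourth) reaches Ab2.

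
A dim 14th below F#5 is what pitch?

G##3

The fourteenth's letter: F down seven letter names plus an octave → G.
A diminished fourteenth spans 21 semitones, so from F#5 the target pitch is G##3.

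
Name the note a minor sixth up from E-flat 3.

C-flat 4

The sixth takes the letter from E up to C.
A minor sixth spans 8 semitones, so from Eb3 the target pitch is Cb4.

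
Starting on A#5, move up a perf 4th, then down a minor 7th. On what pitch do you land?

A#5 up a perfect fourth → D#6 (5 semitones).
Down a minor seventh from D#6: E#5 (10 semitones down).

E#5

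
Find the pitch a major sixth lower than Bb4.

Db4

Counting six letter names down from B lands on D.
A major sixth spans 9 semitones, so from Bb4 the target pitch is Db4.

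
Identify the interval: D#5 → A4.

augmented 4th

Descending from D#5 to A4 is the same interval as ascending A4 to D#5.
A to D spans four letter names (A-B-C-D) — that makes it a fourth of some quality.
A perfect fourth would be 5 semitones; A4 to D#5 is 6, one semitone wider, so the interval is augmented.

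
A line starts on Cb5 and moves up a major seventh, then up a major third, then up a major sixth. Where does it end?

Up a major seventh from Cb5: Bb5 (11 semitones up).
Up a major third from Bb5: D6 (4 semitones up).
Up a major sixth from D6: B6 (9 semitones up).

B6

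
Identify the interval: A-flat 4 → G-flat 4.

Descending from Ab4 to Gb4 is the same interval as ascending Gb4 to Ab4.
G to A spans two letter names (G-A) — that makes it a second of some quality.
Counting semitones, Gb4→Ab4 is 2, which is the major second.

major second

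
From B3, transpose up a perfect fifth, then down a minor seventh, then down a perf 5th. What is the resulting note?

A perfect fifth up from B3 is F#4.
Down a minor seventh from F#4: G#3 (10 semitones down).
Down a perfect fifth from G#3: C#3 (7 semitones down).

C#3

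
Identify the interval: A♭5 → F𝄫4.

augmented tenth

Descending from Ab5 to Fbb4 is the same interval as ascending Fbb4 to Ab5.
F to A spans three letter names (F-G-A), plus an octave, so the interval is some kind of tenth.
Fbb4 to Ab5 spans 17 semitones — one semitone wider than the major tenth (16) — giving an augmented tenth.
(Equivalently, a compound augmented third: an augmented third plus an octave.)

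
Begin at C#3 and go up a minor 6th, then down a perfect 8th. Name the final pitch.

C#3 up a minor sixth → A3 (8 semitones).
A perfect octave down from A3 is A2.

A2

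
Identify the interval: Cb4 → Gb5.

perfect twelfth

C to G spans five letter names (C-D-E-F-G), plus an octave: a twelfth.
Cb4 to Gb5 is 19 semitones, matching the perfect twelfth exactly, so the quality is perfect.
(Equivalently, a compound perfect fifth: a perfect fifth plus an octave.)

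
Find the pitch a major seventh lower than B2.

The seventh takes the letter from B down to C.
A major seventh is 11 semitones; 11 semitones down from B2 gives C2.

C2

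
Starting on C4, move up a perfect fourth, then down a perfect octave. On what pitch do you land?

C4 up a perfect fourth → F4 (5 semitones).
A perfect octave down from F4 is F3.

F3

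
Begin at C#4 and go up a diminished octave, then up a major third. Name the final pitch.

Up a diminished octave from C#4: C5 (11 semitones up).
C5 up a major third → E5 (4 semitones).

E5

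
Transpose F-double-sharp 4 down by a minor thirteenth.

A-double-sharp 2

The thirteenth's letter: F down six letter names plus an octave → A.
A minor thirteenth spans 20 semitones, so from F##4 the target pitch is A##2.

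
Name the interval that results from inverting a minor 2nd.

major 7th

Inverted interval numbers add to nine, so a second pairs with a seventh (2 + 7 = 9).
Quality inverts too: minor becomes major. That makes the inversion a major seventh.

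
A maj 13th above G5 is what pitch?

E7

Counting six letter names plus an octave up from G lands on E.
A major thirteenth spans 21 semitones, so from G5 the target pitch is E7.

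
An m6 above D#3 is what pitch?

Six letter names up from D: B.
A minor sixth spans 8 semitones, so from D#3 the target pitch is B3.

B3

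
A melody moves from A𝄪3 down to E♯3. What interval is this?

augmented fourth

Descending from A##3 to E#3 is the same interval as ascending E#3 to A##3.
E to A spans four letter names (E-F-G-A) — that makes it a fourth of some quality.
The perfect fourth is 5 semitones; here we have 6, one semitone wider: augmented.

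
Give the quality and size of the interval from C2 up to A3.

major thirteenth

C to A spans six letter names (C-D-E-F-G-A), plus an octave: a thirteenth.
C2 to A3 is 21 semitones, matching the major thirteenth exactly, so the quality is major.
(Equivalently, a compound major sixth: a major sixth plus an octave.)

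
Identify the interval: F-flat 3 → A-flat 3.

major third

F to A spans three letter names (F-G-A) — that makes it a third of some quality.
Fb3 to Ab3 is 4 semitones, matching the major third exactly, so the quality is major.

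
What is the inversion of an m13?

First reduce the compound minor thirteenth to its simple form, a minor sixth.
Interval numbers invert to sum to nine: 6 + 3 = 9, so a sixth inverts to a third.
Quality inverts too: minor becomes major. That makes the inversion a major third.

major 3rd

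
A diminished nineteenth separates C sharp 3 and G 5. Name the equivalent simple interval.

Each octave removed subtracts seven from the number: 19 − 14 = 5.
Quality carries through unchanged, so the simple form is a diminished fifth.

diminished fifth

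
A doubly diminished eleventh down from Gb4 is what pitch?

Counting four letter names plus an octave down from G lands on D.
A doubly diminished eleventh is 15 semitones; 15 semitones down from Gb4 gives D#3.

D#3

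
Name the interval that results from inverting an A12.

diminished 4th

First reduce the compound augmented twelfth to its simple form, an augmented fifth.
Inverted interval numbers add to nine, so a fifth pairs with a fourth (5 + 4 = 9).
And augmented becomes diminished under inversion, so we get a diminished fourth.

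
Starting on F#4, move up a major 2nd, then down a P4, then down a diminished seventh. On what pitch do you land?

E##3

F#4 up a major second → G#4 (2 semitones).
A perfect fourth down from G#4 is D#4.
Down a diminished seventh from D#4: E##3 (9 semitones down).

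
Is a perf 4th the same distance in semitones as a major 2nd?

No

A perfect fourth spans 5 semitones; a major second spans 2 semitones. They differ by 3.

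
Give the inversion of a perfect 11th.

perfect 5th

First reduce the compound perfect eleventh to its simple form, a perfect fourth.
Interval numbers invert to sum to nine: 4 + 5 = 9, so a fourth inverts to a fifth.
The quality also flips — perfect stays perfect — giving a perfect fifth.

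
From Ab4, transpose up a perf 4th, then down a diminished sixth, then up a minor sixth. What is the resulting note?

Ab4 up a perfect fourth → Db5 (5 semitones).
Down a diminished sixth from Db5: F#4 (7 semitones down).
F#4 up a minor sixth → D5 (8 semitones).

D5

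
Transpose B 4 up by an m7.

A 5

Counting seven letter names up from B lands on A.
A minor seventh is 10 semitones; 10 semitones up from B4 gives A5.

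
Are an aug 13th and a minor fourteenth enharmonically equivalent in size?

Yes

An augmented thirteenth = 22 semitones = a minor fourteenth; enharmonically equal.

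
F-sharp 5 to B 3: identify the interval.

perfect 12th

Descending from F#5 to B3 is the same interval as ascending B3 to F#5.
B to F spans five letter names (B-C-D-E-F), plus an octave — that makes it a twelfth of some quality.
The perfect twelfth spans 19 semitones, and B3 to F#5 is exactly 19 semitones — so this is a perfect twelfth.
(Equivalently, a compound perfect fifth: a perfect fifth plus an octave.)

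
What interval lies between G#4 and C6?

G to C spans four letter names (G-A-B-C), plus an octave, so the interval is some kind of eleventh.
G#4 to C6 spans 16 semitones — one semitone narrower than the perfect eleventh (17) — giving a diminished eleventh.
(Equivalently, a compound diminished fourth: a diminished fourth plus an octave.)

d11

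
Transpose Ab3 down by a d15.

The letter stays A (same as the start), shifted two octaves down.
A diminished fifteenth is 23 semitones; 23 semitones down from Ab3 gives A1.

A1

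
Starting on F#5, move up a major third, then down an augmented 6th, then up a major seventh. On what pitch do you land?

B5

Up a major third from F#5: A#5 (4 semitones up).
An augmented sixth down from A#5 is C5.
C5 up a major seventh → B5 (11 semitones).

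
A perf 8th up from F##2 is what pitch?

An octave keeps the letter name F, an octave up from F.
A perfect octave is 12 semitones; 12 semitones up from F##2 gives F##3.

F##3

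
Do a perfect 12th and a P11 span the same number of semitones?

A perfect twelfth is 19 semitones but a perfect eleventh is 17 semitones — different sizes.

No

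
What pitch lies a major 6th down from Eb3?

The sixth takes the letter from E down to G.
Moving 9 semitones down from Eb3 (the size of a major sixth) reaches Gb2.

Gb2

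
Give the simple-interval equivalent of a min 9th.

m2

Each octave removed subtracts seven from the number: 9 − 7 = 2.
Quality carries through unchanged, so the simple form is a minor second.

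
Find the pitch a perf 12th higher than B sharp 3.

The twelfth's letter: B up five letter names plus an octave → F.
A perfect twelfth spans 19 semitones, so from B#3 the target pitch is F##5.

F double-sharp 5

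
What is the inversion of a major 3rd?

Interval numbers invert to sum to nine: 3 + 6 = 9, so a third inverts to a sixth.
Quality inverts too: major becomes minor. That makes the inversion a minor sixth.

m6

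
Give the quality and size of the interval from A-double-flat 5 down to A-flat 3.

Descending from Abb5 to Ab3 is the same interval as ascending Ab3 to Abb5.
A to A is the same letter name, plus 2 octaves — that makes it a fifteenth of some quality.
Ab3 to Abb5 spans 23 semitones — one semitone narrower than the perfect fifteenth (24) — giving a diminished fifteenth.
(Equivalently, a compound diminished octave: a diminished octave plus an octave.)

diminished 15th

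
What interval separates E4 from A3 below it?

Descending from E4 to A3 is the same interval as ascending A3 to E4.
A to E spans five letter names (A-B-C-D-E) — that makes it a fifth of some quality.
A3 to E4 is 7 semitones, matching the perfect fifth exactly, so the quality is perfect.

P5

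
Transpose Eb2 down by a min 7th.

Counting seven letter names down from E lands on F.
Moving 10 semitones down from Eb2 (the size of a minor seventh) reaches F1.

F1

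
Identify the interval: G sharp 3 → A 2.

Descending from G#3 to A2 is the same interval as ascending A2 to G#3.
A to G spans seven letter names (A-B-C-D-E-F-G), so the interval is some kind of seventh.
The major seventh spans 11 semitones, and A2 to G#3 is exactly 11 semitones — so this is a major seventh.

major 7th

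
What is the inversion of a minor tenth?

major 6th

First reduce the compound minor tenth to its simple form, a minor third.
Inverted interval numbers add to nine, so a third pairs with a sixth (3 + 6 = 9).
The quality also flips — minor becomes major — giving a major sixth.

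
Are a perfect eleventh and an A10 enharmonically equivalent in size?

Both span 17 semitones: a perfect eleventh and an augmented tenth are the same chromatic distance.

Yes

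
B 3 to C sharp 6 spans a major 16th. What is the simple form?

Each octave removed subtracts seven from the number: 16 − 14 = 2.
That makes a major sixteenth a compound major second — 2 octaves plus a major second.

major 2nd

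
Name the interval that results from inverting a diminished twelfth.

First reduce the compound diminished twelfth to its simple form, a diminished fifth.
Inverted interval numbers add to nine, so a fifth pairs with a fourth (5 + 4 = 9).
The quality also flips — diminished becomes augmented — giving an augmented fourth.

augmented fourth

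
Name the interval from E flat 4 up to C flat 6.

minor thirteenth

E to C spans six letter names (E-F-G-A-B-C), plus an octave — that makes it a thirteenth of some quality.
At 20 semitones, Eb4→Cb6 falls one short of a major thirteenth: minor.
(Equivalently, a compound minor sixth: a minor sixth plus an octave.)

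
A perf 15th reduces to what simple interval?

perfect octave

Subtracting seven from the interval number removes an octave: 15 − 7 = 8.
So a perfect fifteenth is an octave plus a perfect octave. The quality is unchanged.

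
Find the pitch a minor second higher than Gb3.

The second takes the letter from G up to A.
Moving 1 semitone up from Gb3 (the size of a minor second) reaches Abb3.

Abb3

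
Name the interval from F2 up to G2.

M2

F to G spans two letter names (F-G): a second.
F2 to G2 is 2 semitones, matching the major second exactly, so the quality is major.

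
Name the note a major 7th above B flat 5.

A 6

Seven letter names up from B: A.
A major seventh spans 11 semitones, so from Bb5 the target pitch is A6.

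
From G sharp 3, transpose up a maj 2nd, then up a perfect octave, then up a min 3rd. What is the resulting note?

A major second up from G#3 is A#3.
Up a perfect octave from A#3: A#4 (12 semitones up).
Up a minor third from A#4: C#5 (3 semitones up).

C sharp 5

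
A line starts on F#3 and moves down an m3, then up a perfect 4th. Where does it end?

A minor third down from F#3 is D#3.
D#3 up a perfect fourth → G#3 (5 semitones).

G#3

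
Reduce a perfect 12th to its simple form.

perfect fifth

Subtracting seven from the interval number removes an octave: 12 − 7 = 5.
So a perfect twelfth is an octave plus a perfect fifth. The quality is unchanged.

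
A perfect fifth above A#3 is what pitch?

E#4

Counting five letter names up from A lands on E.
A perfect fifth is 7 semitones; 7 semitones up from A#3 gives E#4.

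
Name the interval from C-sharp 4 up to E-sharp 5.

C to E spans three letter names (C-D-E), plus an octave, so the interval is some kind of tenth.
The major tenth spans 16 semitones, and C#4 to E#5 is exactly 16 semitones — so this is a major tenth.
(Equivalently, a compound major third: a major third plus an octave.)

major tenth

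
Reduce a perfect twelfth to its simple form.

perfect 5th

Subtracting seven from the interval number removes an octave: 12 − 7 = 5.
That makes a perfect twelfth a compound perfect fifth — an octave plus a perfect fifth.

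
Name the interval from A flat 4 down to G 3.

Descending from Ab4 to G3 is the same interval as ascending G3 to Ab4.
G to A spans two letter names (G-A), plus an octave, so the interval is some kind of ninth.
G3 to Ab4 is 13 semitones, a half step short of the major ninth (14), so this is minor.
(Equivalently, a compound minor second: a minor second plus an octave.)

minor 9th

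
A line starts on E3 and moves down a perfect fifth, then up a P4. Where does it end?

Down a perfect fifth from E3: A2 (7 semitones down).
Up a perfect fourth from A2: D3 (5 semitones up).

D3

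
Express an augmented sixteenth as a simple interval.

A2

Take out 2 octaves (14 from the number): 16 − 14 = 2.
Quality carries through unchanged, so the simple form is an augmented second.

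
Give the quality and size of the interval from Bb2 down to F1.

perfect eleventh

Descending from Bb2 to F1 is the same interval as ascending F1 to Bb2.
F to B spans four letter names (F-G-A-B), plus an octave — that makes it an eleventh of some quality.
The perfect eleventh spans 17 semitones, and F1 to Bb2 is exactly 17 semitones — so this is a perfect eleventh.
(Equivalently, a compound perfect fourth: a perfect fourth plus an octave.)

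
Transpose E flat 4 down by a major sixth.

G flat 3

Six letter names down from E: G.
A major sixth spans 9 semitones, so from Eb4 the target pitch is Gb3.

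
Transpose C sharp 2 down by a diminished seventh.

Seven letter names down from C: D.
A diminished seventh spans 9 semitones, so from C#2 the target pitch is D##1.

D double-sharp 1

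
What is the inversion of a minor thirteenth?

First reduce the compound minor thirteenth to its simple form, a minor sixth.
The rule of nine gives the new number: 9 − 6 = 3, so a sixth becomes a third.
Quality inverts too: minor becomes major. That makes the inversion a major third.

major 3rd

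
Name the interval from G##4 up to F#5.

diminished seventh

G to F spans seven letter names (G-A-B-C-D-E-F): a seventh.
The major seventh is 11 semitones; here we have 9, two semitones narrower: diminished.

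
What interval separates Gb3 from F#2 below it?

diminished ninth

Descending from Gb3 to F#2 is the same interval as ascending F#2 to Gb3.
F to G spans two letter names (F-G), plus an octave, so the interval is some kind of ninth.
A major ninth would be 14 semitones; F#2 to Gb3 is 12, two semitones narrower, so the interval is diminished.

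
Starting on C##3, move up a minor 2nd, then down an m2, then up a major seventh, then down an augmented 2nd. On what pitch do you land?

A#3

C##3 up a minor second → D#3 (1 semitone).
Down a minor second from D#3: C##3 (1 semitone down).
C##3 up a major seventh → B##3 (11 semitones).
Down an augmented second from B##3: A#3 (3 semitones down).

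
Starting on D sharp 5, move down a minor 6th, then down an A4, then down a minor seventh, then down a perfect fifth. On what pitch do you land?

G sharp 2

A minor sixth down from D#5 is F##4.
An augmented fourth down from F##4 is C#4.
Down a minor seventh from C#4: D#3 (10 semitones down).
D#3 down a perfect fifth → G#2 (7 semitones).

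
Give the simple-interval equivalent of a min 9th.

minor second

Each octave removed subtracts seven from the number: 9 − 7 = 2.
Quality carries through unchanged, so the simple form is a minor second.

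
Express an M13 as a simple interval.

major 6th

Take out an octave (7 from the number): 13 − 7 = 6.
That makes a major thirteenth a compound major sixth — an octave plus a major sixth.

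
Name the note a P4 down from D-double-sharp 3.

A-double-sharp 2

Counting four letter names down from D lands on A.
A perfect fourth spans 5 semitones, so from D##3 the target pitch is A##2.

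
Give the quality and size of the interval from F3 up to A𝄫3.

F to A spans three letter names (F-G-A), so the interval is some kind of third.
A major third would be 4 semitones; F3 to Abb3 is 2, two semitones narrower, so the interval is diminished.

diminished 3rd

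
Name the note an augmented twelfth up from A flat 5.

E 7

The twelfth's letter: A up five letter names plus an octave → E.
An augmented twelfth is 20 semitones; 20 semitones up from Ab5 gives E7.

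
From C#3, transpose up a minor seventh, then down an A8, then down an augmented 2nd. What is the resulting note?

C#3 up a minor seventh → B3 (10 semitones).
Down an augmented octave from B3: Bb2 (13 semitones down).
An augmented second down from Bb2 is Abb2.

Abb2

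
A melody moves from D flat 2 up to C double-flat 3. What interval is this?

diminished seventh

D to C spans seven letter names (D-E-F-G-A-B-C): a seventh.
A major seventh would be 11 semitones; Db2 to Cbb3 is 9, two semitones narrower, so the interval is diminished.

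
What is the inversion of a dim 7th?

Inverted interval numbers add to nine, so a seventh pairs with a second (7 + 2 = 9).
Quality inverts too: diminished becomes augmented. That makes the inversion an augmented second.

augmented 2nd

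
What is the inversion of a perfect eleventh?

First reduce the compound perfect eleventh to its simple form, a perfect fourth.
Inverted interval numbers add to nine, so a fourth pairs with a fifth (4 + 5 = 9).
And perfect stays perfect under inversion, so we get a perfect fifth.

perfect fifth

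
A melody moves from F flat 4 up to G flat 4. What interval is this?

major second

F to G spans two letter names (F-G), so the interval is some kind of second.
Counting semitones, Fb4→Gb4 is 2, which is the major second.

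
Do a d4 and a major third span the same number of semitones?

Yes

A diminished fourth = 4 semitones = a major third; enharmonically equal.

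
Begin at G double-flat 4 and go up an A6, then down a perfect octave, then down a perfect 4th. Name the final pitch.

An augmented sixth up from Gbb4 is Eb5.
Eb5 down a perfect octave → Eb4 (12 semitones).
Down a perfect fourth from Eb4: Bb3 (5 semitones down).

B flat 3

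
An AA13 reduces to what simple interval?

Take out an octave (7 from the number): 13 − 7 = 6.
So a doubly augmented thirteenth is an octave plus a doubly augmented sixth. The quality is unchanged.

AA6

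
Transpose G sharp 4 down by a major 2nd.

F sharp 4

The second takes the letter from G down to F.
A major second spans 2 semitones, so from G#4 the target pitch is F#4.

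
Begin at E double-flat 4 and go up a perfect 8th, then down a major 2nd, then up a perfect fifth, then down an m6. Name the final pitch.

Ebb4 up a perfect octave → Ebb5 (12 semitones).
Down a major second from Ebb5: Dbb5 (2 semitones down).
A perfect fifth up from Dbb5 is Abb5.
A minor sixth down from Abb5 is Cb5.

C flat 5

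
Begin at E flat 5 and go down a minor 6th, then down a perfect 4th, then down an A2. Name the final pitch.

C flat 4

Eb5 down a minor sixth → G4 (8 semitones).
A perfect fourth down from G4 is D4.
Down an augmented second from D4: Cb4 (3 semitones down).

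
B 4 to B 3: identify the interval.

Descending from B4 to B3 is the same interval as ascending B3 to B4.
B to B is the same letter name, plus an octave, so the interval is some kind of octave.
Counting semitones, B3→B4 is 12, which is the perfect octave.

perfect octave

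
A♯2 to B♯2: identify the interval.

M2

A to B spans two letter names (A-B) — that makes it a second of some quality.
Counting semitones, A#2→B#2 is 2, which is the major second.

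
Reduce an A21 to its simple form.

augmented seventh

Take out 2 octaves (14 from the number): 21 − 14 = 7.
That makes an augmented twenty-first a compound augmented seventh — 2 octaves plus an augmented seventh.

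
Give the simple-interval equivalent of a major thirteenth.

Take out an octave (7 from the number): 13 − 7 = 6.
So a major thirteenth is an octave plus a major sixth. The quality is unchanged.

major sixth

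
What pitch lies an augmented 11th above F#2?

B#3

Four letters up from F (plus an octave) reaches B.
An augmented eleventh is 18 semitones; 18 semitones up from F#2 gives B#3.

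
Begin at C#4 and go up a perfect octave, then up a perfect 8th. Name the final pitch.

A perfect octave up from C#4 is C#5.
A perfect octave up from C#5 is C#6.

C#6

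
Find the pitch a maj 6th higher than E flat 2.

C 3

Counting six letter names up from E lands on C.
A major sixth spans 9 semitones, so from Eb2 the target pitch is C3.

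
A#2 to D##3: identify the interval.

A to D spans four letter names (A-B-C-D), so the interval is some kind of fourth.
A perfect fourth would be 5 semitones; A#2 to D##3 is 6, one semitone wider, so the interval is augmented.

augmented fourth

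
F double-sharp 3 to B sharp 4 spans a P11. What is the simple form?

Take out an octave (7 from the number): 11 − 7 = 4.
So a perfect eleventh is an octave plus a perfect fourth. The quality is unchanged.

perfect fourth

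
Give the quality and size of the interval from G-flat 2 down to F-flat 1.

major 9th

Descending from Gb2 to Fb1 is the same interval as ascending Fb1 to Gb2.
F to G spans two letter names (F-G), plus an octave, so the interval is some kind of ninth.
Counting semitones, Fb1→Gb2 is 14, which is the major ninth.
(Equivalently, a compound major second: a major second plus an octave.)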